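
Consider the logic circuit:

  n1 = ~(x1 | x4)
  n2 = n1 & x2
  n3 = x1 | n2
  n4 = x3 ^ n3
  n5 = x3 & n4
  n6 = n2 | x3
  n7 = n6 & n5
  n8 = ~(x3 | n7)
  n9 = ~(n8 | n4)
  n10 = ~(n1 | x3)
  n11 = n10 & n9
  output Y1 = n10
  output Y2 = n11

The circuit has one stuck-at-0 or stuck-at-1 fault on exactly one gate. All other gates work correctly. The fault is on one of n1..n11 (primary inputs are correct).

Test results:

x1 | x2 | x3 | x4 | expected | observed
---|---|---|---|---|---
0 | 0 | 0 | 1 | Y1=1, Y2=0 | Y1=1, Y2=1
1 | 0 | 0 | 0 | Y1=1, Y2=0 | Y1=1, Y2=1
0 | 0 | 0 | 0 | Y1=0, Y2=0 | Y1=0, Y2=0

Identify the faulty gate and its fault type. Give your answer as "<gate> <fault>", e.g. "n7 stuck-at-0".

Fault-free values for test 1 (x1=0, x2=0, x3=0, x4=1): n1=0, n2=0, n3=0, n4=0, n5=0, n6=0, n7=0, n8=1, n9=0, n10=1, n11=0, giving Y1=1, Y2=0. Observed Y1=1, Y2=1.
Test 1: faults giving observed Y1=1, Y2=1 are {n7 stuck-at-1, n8 stuck-at-0, n9 stuck-at-1, n11 stuck-at-1}.
Test 2 (x1=1, x2=0, x3=0, x4=0): fault-free n1=0, n2=0, n3=1, n4=1, n5=0, n6=0, n7=0, n8=1, n9=0, n10=1, n11=0 → Y1=1, Y2=0; observed Y1=1, Y2=1. Eliminates n7 stuck-at-1, n8 stuck-at-0.
Test 3 (x1=0, x2=0, x3=0, x4=0): fault-free n1=1, n2=0, n3=0, n4=0, n5=0, n6=0, n7=0, n8=1, n9=0, n10=0, n11=0 → Y1=0, Y2=0; observed Y1=0, Y2=0. Eliminates n11 stuck-at-1.
Only n9 stuck-at-1 is consistent with every test.

n9 stuck-at-1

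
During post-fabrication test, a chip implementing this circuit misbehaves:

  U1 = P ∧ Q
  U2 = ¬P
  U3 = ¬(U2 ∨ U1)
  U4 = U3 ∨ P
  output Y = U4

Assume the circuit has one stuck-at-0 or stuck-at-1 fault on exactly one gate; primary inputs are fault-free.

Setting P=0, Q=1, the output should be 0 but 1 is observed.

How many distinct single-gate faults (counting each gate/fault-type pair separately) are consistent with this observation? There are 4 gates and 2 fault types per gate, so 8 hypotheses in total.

3

Fault-free: U1=0, U2=1, U3=0, U4=0 → 0. Observed 1.
  U1 stuck-at-0: output 0 ✗
  U1 stuck-at-1: output 0 ✗
  U2 stuck-at-0: output 1 ✓
  U2 stuck-at-1: output 0 ✗
  U3 stuck-at-0: output 0 ✗
  U3 stuck-at-1: output 1 ✓
  U4 stuck-at-0: output 0 ✗
  U4 stuck-at-1: output 1 ✓
Consistent faults: {U2 stuck-at-0, U3 stuck-at-1, U4 stuck-at-1} — 3 in all.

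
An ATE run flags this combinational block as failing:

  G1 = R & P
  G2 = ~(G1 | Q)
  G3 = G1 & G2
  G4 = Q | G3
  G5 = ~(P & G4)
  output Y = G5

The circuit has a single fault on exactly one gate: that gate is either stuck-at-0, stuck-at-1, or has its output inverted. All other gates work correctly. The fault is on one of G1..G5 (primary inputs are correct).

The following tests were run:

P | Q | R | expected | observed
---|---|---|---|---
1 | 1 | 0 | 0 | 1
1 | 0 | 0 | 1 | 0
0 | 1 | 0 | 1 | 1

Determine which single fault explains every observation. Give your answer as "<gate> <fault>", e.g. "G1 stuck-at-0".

Fault-free values for test 1 (P=1, Q=1, R=0): G1=0, G2=0, G3=0, G4=1, G5=0, giving Y=0. Observed 1.
Test 1: faults giving observed 1 are {G4 stuck-at-0, G4 inverted output, G5 stuck-at-1, G5 inverted output}.
Test 2 (P=1, Q=0, R=0): fault-free G1=0, G2=1, G3=0, G4=0, G5=1 → 1; observed 0. Eliminates G4 stuck-at-0, G5 stuck-at-1.
Test 3 (P=0, Q=1, R=0): fault-free G1=0, G2=0, G3=0, G4=1, G5=1 → 1; observed 1. Eliminates G5 inverted output.
Only G4 inverted output is consistent with every test.

G4 inverted output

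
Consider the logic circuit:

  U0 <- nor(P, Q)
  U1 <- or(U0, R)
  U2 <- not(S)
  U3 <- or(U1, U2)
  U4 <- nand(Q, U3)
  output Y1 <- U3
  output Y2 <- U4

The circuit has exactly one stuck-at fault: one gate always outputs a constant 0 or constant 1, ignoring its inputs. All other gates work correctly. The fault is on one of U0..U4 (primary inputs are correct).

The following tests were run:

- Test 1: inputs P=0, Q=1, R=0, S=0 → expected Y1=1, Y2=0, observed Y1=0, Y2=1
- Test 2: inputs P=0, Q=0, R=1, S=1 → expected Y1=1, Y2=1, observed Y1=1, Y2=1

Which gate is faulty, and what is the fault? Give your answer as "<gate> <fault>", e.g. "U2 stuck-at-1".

U2 stuck-at-0

Fault-free values for test 1 (P=0, Q=1, R=0, S=0): U0=0, U1=0, U2=1, U3=1, U4=0, giving Y1=1, Y2=0. Observed Y1=0, Y2=1.
Test 1: faults giving observed Y1=0, Y2=1 are {U2 stuck-at-0, U3 stuck-at-0}.
Test 2 (P=0, Q=0, R=1, S=1): fault-free U0=1, U1=1, U2=0, U3=1, U4=1 → Y1=1, Y2=1; observed Y1=1, Y2=1. Eliminates U3 stuck-at-0.
Only U2 stuck-at-0 is consistent with every test.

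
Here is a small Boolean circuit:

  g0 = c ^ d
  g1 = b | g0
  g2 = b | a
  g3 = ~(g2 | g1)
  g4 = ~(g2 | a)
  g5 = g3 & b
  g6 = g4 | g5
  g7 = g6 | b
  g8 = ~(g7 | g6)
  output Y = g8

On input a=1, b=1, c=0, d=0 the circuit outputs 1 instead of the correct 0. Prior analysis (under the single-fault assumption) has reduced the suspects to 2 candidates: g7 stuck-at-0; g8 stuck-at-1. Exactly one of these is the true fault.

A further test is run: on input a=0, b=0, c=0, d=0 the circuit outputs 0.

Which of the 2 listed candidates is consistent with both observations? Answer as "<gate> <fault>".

g7 stuck-at-0

Evaluate each candidate on input a=0, b=0, c=0, d=0:
  g7 stuck-at-0: g0=0, g1=0, g2=0, g3=1, g4=1, g5=0, g6=1, g7=0 [stuck-at-0], g8=0 → 0 — matches
  g8 stuck-at-1: g0=0, g1=0, g2=0, g3=1, g4=1, g5=0, g6=1, g7=1, g8=1 [stuck-at-1] → 1 — eliminated
Only g7 stuck-at-0 reproduces the observed 0.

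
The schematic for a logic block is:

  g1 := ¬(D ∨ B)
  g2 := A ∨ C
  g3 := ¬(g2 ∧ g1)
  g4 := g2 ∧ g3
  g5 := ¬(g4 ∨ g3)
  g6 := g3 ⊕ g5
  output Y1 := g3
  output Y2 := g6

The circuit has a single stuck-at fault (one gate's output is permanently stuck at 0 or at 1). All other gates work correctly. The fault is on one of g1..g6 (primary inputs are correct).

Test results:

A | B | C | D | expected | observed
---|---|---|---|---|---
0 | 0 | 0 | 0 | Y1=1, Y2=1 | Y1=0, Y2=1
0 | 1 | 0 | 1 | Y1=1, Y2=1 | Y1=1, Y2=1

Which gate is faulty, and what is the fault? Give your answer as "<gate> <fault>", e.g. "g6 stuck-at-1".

Fault-free values for test 1 (A=0, B=0, C=0, D=0): g1=1, g2=0, g3=1, g4=0, g5=0, g6=1, giving Y1=1, Y2=1. Observed Y1=0, Y2=1.
Test 1: faults giving observed Y1=0, Y2=1 are {g2 stuck-at-1, g3 stuck-at-0}.
Test 2 (A=0, B=1, C=0, D=1): fault-free g1=0, g2=0, g3=1, g4=0, g5=0, g6=1 → Y1=1, Y2=1; observed Y1=1, Y2=1. Eliminates g3 stuck-at-0.
Only g2 stuck-at-1 is consistent with every test.

g2 stuck-at-1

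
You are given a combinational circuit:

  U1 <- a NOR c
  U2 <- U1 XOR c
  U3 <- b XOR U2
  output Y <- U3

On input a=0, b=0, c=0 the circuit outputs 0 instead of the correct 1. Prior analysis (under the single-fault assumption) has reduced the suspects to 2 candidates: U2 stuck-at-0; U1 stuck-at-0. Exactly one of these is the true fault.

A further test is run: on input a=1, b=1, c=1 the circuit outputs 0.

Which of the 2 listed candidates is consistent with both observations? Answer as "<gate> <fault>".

U1 stuck-at-0

Evaluate each candidate on input a=1, b=1, c=1:
  U2 stuck-at-0: U1=0, U2=0 [stuck-at-0], U3=1 → 1 — eliminated
  U1 stuck-at-0: U1=0 [stuck-at-0], U2=1, U3=0 → 0 — matches
Only U1 stuck-at-0 reproduces the observed 0.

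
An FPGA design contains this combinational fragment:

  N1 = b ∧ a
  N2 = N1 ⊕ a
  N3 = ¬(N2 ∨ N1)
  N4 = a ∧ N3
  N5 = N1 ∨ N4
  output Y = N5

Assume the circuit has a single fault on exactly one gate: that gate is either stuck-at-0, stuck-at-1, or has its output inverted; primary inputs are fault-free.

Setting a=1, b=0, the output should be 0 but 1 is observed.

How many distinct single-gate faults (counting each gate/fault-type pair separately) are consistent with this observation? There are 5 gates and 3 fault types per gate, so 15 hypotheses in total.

10

Fault-free: N1=0, N2=1, N3=0, N4=0, N5=0 → 0. Observed 1.
  N1: stuck-at-1, inverted output ✓; others ✗
  N2: stuck-at-0, inverted output ✓; others ✗
  N3: stuck-at-1, inverted output ✓; others ✗
  N4: stuck-at-1, inverted output ✓; others ✗
  N5: stuck-at-1, inverted output ✓; others ✗
Consistent faults: {N1 stuck-at-1, N1 inverted output, N2 stuck-at-0, N2 inverted output, N3 stuck-at-1, N3 inverted output, N4 stuck-at-1, N4 inverted output, N5 stuck-at-1, N5 inverted output} — 10 in all.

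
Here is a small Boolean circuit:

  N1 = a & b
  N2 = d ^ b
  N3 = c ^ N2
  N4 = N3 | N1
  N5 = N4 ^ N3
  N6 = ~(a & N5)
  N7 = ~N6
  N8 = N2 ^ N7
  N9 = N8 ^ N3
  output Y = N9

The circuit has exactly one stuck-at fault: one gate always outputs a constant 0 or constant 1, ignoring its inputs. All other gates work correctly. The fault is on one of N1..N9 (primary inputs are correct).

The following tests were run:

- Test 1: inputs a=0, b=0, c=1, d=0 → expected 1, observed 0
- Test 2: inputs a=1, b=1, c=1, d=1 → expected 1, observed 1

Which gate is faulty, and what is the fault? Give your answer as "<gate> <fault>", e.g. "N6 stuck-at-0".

N3 stuck-at-0

Fault-free values for test 1 (a=0, b=0, c=1, d=0): N1=0, N2=0, N3=1, N4=1, N5=0, N6=1, N7=0, N8=0, N9=1, giving Y=1. Observed 0.
Test 1: faults giving observed 0 are {N3 stuck-at-0, N6 stuck-at-0, N7 stuck-at-1, N8 stuck-at-1, N9 stuck-at-0}.
Test 2 (a=1, b=1, c=1, d=1): fault-free N1=1, N2=0, N3=1, N4=1, N5=0, N6=1, N7=0, N8=0, N9=1 → 1; observed 1. Eliminates N6 stuck-at-0, N7 stuck-at-1, N8 stuck-at-1, N9 stuck-at-0.
Only N3 stuck-at-0 is consistent with every test.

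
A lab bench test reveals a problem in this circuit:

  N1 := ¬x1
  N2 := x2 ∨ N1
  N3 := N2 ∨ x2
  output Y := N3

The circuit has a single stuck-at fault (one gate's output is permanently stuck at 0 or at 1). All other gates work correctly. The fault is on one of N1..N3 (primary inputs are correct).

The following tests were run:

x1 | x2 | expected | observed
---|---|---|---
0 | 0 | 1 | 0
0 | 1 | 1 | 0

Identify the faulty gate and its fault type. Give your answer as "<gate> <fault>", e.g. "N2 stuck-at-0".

Fault-free values for test 1 (x1=0, x2=0): N1=1, N2=1, N3=1, giving Y=1. Observed 0.
Test 1: faults giving observed 0 are {N1 stuck-at-0, N2 stuck-at-0, N3 stuck-at-0}.
Test 2 (x1=0, x2=1): fault-free N1=1, N2=1, N3=1 → 1; observed 0. Eliminates N1 stuck-at-0, N2 stuck-at-0.
Only N3 stuck-at-0 is consistent with every test.

N3 stuck-at-0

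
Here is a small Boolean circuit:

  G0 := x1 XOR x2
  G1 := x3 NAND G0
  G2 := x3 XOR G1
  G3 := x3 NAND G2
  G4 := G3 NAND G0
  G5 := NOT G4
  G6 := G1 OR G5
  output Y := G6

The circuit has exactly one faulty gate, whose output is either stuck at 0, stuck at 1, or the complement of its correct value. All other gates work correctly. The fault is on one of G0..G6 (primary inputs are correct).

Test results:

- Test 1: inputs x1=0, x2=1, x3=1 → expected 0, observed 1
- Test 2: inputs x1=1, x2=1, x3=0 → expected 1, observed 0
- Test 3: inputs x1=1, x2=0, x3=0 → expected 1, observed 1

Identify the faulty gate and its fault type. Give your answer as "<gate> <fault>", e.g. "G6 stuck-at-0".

Fault-free values for test 1 (x1=0, x2=1, x3=1): G0=1, G1=0, G2=1, G3=0, G4=1, G5=0, G6=0, giving Y=0. Observed 1.
Test 1: faults giving observed 1 are {G0 stuck-at-0, G0 inverted output, G1 stuck-at-1, G1 inverted output, G2 stuck-at-0, G2 inverted output, G3 stuck-at-1, G3 inverted output, G4 stuck-at-0, G4 inverted output, G5 stuck-at-1, G5 inverted output, G6 stuck-at-1, G6 inverted output}.
Test 2 (x1=1, x2=1, x3=0): fault-free G0=0, G1=1, G2=1, G3=1, G4=1, G5=0, G6=1 → 1; observed 0. Eliminates G0 stuck-at-0, G0 inverted output, G1 stuck-at-1, G2 stuck-at-0, G2 inverted output, G3 stuck-at-1, G3 inverted output, G4 stuck-at-0, G4 inverted output, G5 stuck-at-1, G5 inverted output, G6 stuck-at-1.
Test 3 (x1=1, x2=0, x3=0): fault-free G0=1, G1=1, G2=1, G3=1, G4=0, G5=1, G6=1 → 1; observed 1. Eliminates G6 inverted output.
Only G1 inverted output is consistent with every test.

G1 inverted output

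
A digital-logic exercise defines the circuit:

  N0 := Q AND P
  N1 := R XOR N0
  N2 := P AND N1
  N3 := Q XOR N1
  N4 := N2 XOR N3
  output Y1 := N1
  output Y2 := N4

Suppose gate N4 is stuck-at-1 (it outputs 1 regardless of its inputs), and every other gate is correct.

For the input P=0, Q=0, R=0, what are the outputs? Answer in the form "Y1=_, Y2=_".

Y1=0, Y2=1

Propagate with N4 forced: N0=0, N1=0, N2=0, N3=0, N4=1 [stuck-at-1].
So the outputs are Y1=0, Y2=1. (Without the fault they would be Y1=0, Y2=0.)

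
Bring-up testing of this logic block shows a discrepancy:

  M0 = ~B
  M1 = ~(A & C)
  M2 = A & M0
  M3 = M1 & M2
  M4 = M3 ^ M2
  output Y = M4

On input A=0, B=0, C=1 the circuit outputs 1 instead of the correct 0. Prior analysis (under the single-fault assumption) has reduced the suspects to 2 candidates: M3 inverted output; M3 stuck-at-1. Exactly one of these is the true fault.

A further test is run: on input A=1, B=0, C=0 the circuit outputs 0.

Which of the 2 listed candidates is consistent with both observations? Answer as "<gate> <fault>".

Evaluate each candidate on input A=1, B=0, C=0:
  M3 inverted output: M0=1, M1=1, M2=1, M3=0 [inverted output], M4=1 → 1 — eliminated
  M3 stuck-at-1: M0=1, M1=1, M2=1, M3=1 [stuck-at-1], M4=0 → 0 — matches
Only M3 stuck-at-1 reproduces the observed 0.

M3 stuck-at-1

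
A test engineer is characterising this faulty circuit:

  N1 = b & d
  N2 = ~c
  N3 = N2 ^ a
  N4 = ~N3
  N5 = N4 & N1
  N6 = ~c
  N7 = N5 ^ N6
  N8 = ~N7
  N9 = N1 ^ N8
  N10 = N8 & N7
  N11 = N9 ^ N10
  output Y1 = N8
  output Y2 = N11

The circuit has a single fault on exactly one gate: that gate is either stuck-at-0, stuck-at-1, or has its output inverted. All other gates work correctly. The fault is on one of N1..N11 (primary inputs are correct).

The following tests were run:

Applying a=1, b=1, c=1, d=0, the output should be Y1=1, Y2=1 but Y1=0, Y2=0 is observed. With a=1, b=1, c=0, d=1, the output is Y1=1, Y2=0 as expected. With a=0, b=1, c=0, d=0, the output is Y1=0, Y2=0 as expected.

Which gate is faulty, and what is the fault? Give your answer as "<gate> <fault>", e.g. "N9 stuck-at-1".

Fault-free values for test 1 (a=1, b=1, c=1, d=0): N1=0, N2=0, N3=1, N4=0, N5=0, N6=0, N7=0, N8=1, N9=1, N10=0, N11=1, giving Y1=1, Y2=1. Observed Y1=0, Y2=0.
Test 1: faults giving observed Y1=0, Y2=0 are {N5 stuck-at-1, N5 inverted output, N6 stuck-at-1, N6 inverted output, N7 stuck-at-1, N7 inverted output, N8 stuck-at-0, N8 inverted output}.
Test 2 (a=1, b=1, c=0, d=1): fault-free N1=1, N2=1, N3=0, N4=1, N5=1, N6=1, N7=0, N8=1, N9=0, N10=0, N11=0 → Y1=1, Y2=0; observed Y1=1, Y2=0. Eliminates N5 inverted output, N6 inverted output, N7 stuck-at-1, N7 inverted output, N8 stuck-at-0, N8 inverted output.
Test 3 (a=0, b=1, c=0, d=0): fault-free N1=0, N2=1, N3=1, N4=0, N5=0, N6=1, N7=1, N8=0, N9=0, N10=0, N11=0 → Y1=0, Y2=0; observed Y1=0, Y2=0. Eliminates N5 stuck-at-1.
Only N6 stuck-at-1 is consistent with every test.

N6 stuck-at-1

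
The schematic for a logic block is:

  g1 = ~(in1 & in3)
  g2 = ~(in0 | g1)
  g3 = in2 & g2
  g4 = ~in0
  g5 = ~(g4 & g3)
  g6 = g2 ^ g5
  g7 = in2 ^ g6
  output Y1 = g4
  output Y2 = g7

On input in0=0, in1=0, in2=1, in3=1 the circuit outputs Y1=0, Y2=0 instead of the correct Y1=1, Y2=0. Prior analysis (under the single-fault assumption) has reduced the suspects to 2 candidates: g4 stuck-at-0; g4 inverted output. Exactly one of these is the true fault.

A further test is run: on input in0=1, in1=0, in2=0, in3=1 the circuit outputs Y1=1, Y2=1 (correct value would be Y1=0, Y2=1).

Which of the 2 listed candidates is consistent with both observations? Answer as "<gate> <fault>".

g4 inverted output

Evaluate each candidate on input in0=1, in1=0, in2=0, in3=1:
  g4 stuck-at-0: g1=1, g2=0, g3=0, g4=0 [stuck-at-0], g5=1, g6=1, g7=1 → Y1=0, Y2=1 — eliminated
  g4 inverted output: g1=1, g2=0, g3=0, g4=1 [inverted output], g5=1, g6=1, g7=1 → Y1=1, Y2=1 — matches
Only g4 inverted output reproduces the observed Y1=1, Y2=1.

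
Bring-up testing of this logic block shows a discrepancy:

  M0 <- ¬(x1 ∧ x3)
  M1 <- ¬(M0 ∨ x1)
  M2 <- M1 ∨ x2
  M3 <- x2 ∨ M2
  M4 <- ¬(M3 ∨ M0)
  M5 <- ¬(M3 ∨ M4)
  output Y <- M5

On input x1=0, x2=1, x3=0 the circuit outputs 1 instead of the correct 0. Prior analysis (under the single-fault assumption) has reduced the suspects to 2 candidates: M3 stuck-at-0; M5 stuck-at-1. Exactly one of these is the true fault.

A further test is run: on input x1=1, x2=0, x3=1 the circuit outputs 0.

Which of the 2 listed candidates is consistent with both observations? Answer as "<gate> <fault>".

M3 stuck-at-0

Evaluate each candidate on input x1=1, x2=0, x3=1:
  M3 stuck-at-0: M0=0, M1=0, M2=0, M3=0 [stuck-at-0], M4=1, M5=0 → 0 — matches
  M5 stuck-at-1: M0=0, M1=0, M2=0, M3=0, M4=1, M5=1 [stuck-at-1] → 1 — eliminated
Only M3 stuck-at-0 reproduces the observed 0.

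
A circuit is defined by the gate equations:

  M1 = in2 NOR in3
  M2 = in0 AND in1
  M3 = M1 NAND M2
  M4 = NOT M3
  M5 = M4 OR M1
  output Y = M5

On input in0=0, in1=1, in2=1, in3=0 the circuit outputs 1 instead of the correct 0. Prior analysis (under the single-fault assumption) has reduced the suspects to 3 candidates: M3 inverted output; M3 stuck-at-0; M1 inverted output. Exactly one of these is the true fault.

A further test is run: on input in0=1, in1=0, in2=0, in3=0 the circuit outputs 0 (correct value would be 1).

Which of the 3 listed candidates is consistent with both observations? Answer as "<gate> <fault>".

M1 inverted output

Evaluate each candidate on input in0=1, in1=0, in2=0, in3=0:
  M3 inverted output: M1=1, M2=0, M3=0 [inverted output], M4=1, M5=1 → 1 — eliminated
  M3 stuck-at-0: M1=1, M2=0, M3=0 [stuck-at-0], M4=1, M5=1 → 1 — eliminated
  M1 inverted output: M1=0 [inverted output], M2=0, M3=1, M4=0, M5=0 → 0 — matches
Only M1 inverted output reproduces the observed 0.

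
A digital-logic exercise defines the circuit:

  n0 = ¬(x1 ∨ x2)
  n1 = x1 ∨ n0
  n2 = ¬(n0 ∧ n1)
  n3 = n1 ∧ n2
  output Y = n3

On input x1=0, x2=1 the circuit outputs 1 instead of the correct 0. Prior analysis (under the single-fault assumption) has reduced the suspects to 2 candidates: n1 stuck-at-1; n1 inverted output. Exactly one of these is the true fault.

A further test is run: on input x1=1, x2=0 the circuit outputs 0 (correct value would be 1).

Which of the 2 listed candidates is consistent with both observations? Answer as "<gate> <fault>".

n1 inverted output

Evaluate each candidate on input x1=1, x2=0:
  n1 stuck-at-1: n0=0, n1=1 [stuck-at-1], n2=1, n3=1 → 1 — eliminated
  n1 inverted output: n0=0, n1=0 [inverted output], n2=1, n3=0 → 0 — matches
Only n1 inverted output reproduces the observed 0.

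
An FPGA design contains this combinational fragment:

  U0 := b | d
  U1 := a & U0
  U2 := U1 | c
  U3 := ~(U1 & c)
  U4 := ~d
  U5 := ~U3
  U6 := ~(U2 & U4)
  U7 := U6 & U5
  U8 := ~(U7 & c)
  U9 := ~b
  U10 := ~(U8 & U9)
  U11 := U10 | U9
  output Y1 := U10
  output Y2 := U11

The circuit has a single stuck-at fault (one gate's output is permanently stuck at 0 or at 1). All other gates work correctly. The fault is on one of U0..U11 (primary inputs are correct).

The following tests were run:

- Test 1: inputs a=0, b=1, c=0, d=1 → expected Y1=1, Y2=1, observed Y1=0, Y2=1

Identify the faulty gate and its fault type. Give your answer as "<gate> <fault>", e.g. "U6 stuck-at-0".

U9 stuck-at-1

Fault-free values for test 1 (a=0, b=1, c=0, d=1): U0=1, U1=0, U2=0, U3=1, U4=0, U5=0, U6=1, U7=0, U8=1, U9=0, U10=1, U11=1, giving Y1=1, Y2=1. Observed Y1=0, Y2=1.
Test 1: faults giving observed Y1=0, Y2=1 are {U9 stuck-at-1}.
Only U9 stuck-at-1 is consistent with every test.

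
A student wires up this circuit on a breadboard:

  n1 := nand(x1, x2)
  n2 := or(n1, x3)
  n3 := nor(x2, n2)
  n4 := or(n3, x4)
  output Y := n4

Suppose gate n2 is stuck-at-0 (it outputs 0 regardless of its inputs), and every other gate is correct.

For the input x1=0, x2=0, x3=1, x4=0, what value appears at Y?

Propagate with n2 forced: n1=1, n2=0 [stuck-at-0], n3=1, n4=1.
So Y = 1. (Without the fault it would be 0.)

1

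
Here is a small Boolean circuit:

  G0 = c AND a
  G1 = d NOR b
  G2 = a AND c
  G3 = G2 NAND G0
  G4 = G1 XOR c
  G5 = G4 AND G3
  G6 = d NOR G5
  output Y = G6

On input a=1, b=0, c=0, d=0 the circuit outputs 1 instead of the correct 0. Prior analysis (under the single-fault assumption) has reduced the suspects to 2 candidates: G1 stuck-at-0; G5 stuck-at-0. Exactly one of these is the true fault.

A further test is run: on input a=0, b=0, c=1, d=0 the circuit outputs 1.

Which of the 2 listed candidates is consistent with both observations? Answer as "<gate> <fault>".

Evaluate each candidate on input a=0, b=0, c=1, d=0:
  G1 stuck-at-0: G0=0, G1=0 [stuck-at-0], G2=0, G3=1, G4=1, G5=1, G6=0 → 0 — eliminated
  G5 stuck-at-0: G0=0, G1=1, G2=0, G3=1, G4=0, G5=0 [stuck-at-0], G6=1 → 1 — matches
Only G5 stuck-at-0 reproduces the observed 1.

G5 stuck-at-0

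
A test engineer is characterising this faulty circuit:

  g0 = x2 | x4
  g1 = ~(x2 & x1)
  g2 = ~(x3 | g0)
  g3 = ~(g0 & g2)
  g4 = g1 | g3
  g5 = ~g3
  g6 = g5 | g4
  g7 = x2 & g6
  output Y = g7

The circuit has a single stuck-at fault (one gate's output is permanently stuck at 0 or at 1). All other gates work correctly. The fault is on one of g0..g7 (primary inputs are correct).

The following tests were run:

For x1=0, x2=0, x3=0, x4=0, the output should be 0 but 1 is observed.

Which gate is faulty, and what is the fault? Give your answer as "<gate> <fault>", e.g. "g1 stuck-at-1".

g7 stuck-at-1

Fault-free values for test 1 (x1=0, x2=0, x3=0, x4=0): g0=0, g1=1, g2=1, g3=1, g4=1, g5=0, g6=1, g7=0, giving Y=0. Observed 1.
Test 1: faults giving observed 1 are {g7 stuck-at-1}.
Only g7 stuck-at-1 is consistent with every test.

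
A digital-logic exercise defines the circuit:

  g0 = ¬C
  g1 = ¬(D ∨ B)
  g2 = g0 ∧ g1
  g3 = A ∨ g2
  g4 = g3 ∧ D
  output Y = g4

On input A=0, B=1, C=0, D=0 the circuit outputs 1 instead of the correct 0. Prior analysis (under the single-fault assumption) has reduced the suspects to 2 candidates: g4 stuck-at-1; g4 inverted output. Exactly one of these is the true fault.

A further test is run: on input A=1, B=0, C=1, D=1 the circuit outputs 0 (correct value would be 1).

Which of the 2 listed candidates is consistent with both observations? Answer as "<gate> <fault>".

Evaluate each candidate on input A=1, B=0, C=1, D=1:
  g4 stuck-at-1: g0=0, g1=0, g2=0, g3=1, g4=1 [stuck-at-1] → 1 — eliminated
  g4 inverted output: g0=0, g1=0, g2=0, g3=1, g4=0 [inverted output] → 0 — matches
Only g4 inverted output reproduces the observed 0.

g4 inverted output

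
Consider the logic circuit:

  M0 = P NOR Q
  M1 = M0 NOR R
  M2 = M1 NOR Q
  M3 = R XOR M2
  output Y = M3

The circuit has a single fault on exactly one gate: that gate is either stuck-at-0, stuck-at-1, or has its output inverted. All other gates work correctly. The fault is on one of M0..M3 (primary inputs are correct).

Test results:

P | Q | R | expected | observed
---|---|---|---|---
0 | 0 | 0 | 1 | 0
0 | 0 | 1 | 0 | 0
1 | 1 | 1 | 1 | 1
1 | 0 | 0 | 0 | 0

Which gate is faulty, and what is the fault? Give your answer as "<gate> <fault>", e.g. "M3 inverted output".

Fault-free values for test 1 (P=0, Q=0, R=0): M0=1, M1=0, M2=1, M3=1, giving Y=1. Observed 0.
Test 1: faults giving observed 0 are {M0 stuck-at-0, M0 inverted output, M1 stuck-at-1, M1 inverted output, M2 stuck-at-0, M2 inverted output, M3 stuck-at-0, M3 inverted output}.
Test 2 (P=0, Q=0, R=1): fault-free M0=1, M1=0, M2=1, M3=0 → 0; observed 0. Eliminates M1 stuck-at-1, M1 inverted output, M2 stuck-at-0, M2 inverted output, M3 inverted output.
Test 3 (P=1, Q=1, R=1): fault-free M0=0, M1=0, M2=0, M3=1 → 1; observed 1. Eliminates M3 stuck-at-0.
Test 4 (P=1, Q=0, R=0): fault-free M0=0, M1=1, M2=0, M3=0 → 0; observed 0. Eliminates M0 inverted output.
Only M0 stuck-at-0 is consistent with every test.

M0 stuck-at-0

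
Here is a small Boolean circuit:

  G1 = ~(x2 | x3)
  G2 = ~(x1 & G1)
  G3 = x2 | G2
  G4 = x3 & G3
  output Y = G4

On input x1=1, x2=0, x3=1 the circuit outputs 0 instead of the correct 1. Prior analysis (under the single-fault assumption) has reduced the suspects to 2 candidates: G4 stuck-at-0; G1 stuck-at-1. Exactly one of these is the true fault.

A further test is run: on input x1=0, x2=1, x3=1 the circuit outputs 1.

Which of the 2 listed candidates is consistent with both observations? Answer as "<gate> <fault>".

Evaluate each candidate on input x1=0, x2=1, x3=1:
  G4 stuck-at-0: G1=0, G2=1, G3=1, G4=0 [stuck-at-0] → 0 — eliminated
  G1 stuck-at-1: G1=1 [stuck-at-1], G2=1, G3=1, G4=1 → 1 — matches
Only G1 stuck-at-1 reproduces the observed 1.

G1 stuck-at-1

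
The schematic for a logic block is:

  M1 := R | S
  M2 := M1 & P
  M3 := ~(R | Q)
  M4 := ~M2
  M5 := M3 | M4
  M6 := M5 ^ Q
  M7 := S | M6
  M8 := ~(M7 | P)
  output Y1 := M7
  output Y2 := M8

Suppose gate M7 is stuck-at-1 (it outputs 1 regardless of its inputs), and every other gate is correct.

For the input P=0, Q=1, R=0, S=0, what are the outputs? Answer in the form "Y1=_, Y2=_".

Y1=1, Y2=0

Propagate with M7 forced: M1=0, M2=0, M3=0, M4=1, M5=1, M6=0, M7=1 [stuck-at-1], M8=0.
So the outputs are Y1=1, Y2=0. (Without the fault they would be Y1=0, Y2=1.)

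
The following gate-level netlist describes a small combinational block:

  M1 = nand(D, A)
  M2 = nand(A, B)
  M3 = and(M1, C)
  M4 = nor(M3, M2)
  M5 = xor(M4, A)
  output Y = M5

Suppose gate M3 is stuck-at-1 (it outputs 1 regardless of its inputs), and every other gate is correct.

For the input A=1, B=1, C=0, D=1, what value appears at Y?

1

Propagate with M3 forced: M1=0, M2=0, M3=1 [stuck-at-1], M4=0, M5=1.
So Y = 1. (Without the fault it would be 0.)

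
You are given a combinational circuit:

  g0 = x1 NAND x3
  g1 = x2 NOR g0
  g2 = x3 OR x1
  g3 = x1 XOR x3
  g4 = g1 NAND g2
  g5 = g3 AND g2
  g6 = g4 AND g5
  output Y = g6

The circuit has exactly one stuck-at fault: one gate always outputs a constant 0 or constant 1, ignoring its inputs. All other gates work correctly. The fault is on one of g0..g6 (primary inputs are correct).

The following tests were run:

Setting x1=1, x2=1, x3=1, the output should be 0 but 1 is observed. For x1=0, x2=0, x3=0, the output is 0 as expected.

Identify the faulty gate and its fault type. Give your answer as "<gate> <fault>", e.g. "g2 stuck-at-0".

g3 stuck-at-1

Fault-free values for test 1 (x1=1, x2=1, x3=1): g0=0, g1=0, g2=1, g3=0, g4=1, g5=0, g6=0, giving Y=0. Observed 1.
Test 1: faults giving observed 1 are {g3 stuck-at-1, g5 stuck-at-1, g6 stuck-at-1}.
Test 2 (x1=0, x2=0, x3=0): fault-free g0=1, g1=0, g2=0, g3=0, g4=1, g5=0, g6=0 → 0; observed 0. Eliminates g5 stuck-at-1, g6 stuck-at-1.
Only g3 stuck-at-1 is consistent with every test.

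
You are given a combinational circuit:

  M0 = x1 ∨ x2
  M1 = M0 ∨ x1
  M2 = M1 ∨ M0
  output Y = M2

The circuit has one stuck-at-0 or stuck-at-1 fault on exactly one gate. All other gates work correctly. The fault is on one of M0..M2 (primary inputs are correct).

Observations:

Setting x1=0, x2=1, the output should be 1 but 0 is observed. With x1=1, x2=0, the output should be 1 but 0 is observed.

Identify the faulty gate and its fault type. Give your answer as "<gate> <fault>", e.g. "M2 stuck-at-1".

Fault-free values for test 1 (x1=0, x2=1): M0=1, M1=1, M2=1, giving Y=1. Observed 0.
Test 1: faults giving observed 0 are {M0 stuck-at-0, M2 stuck-at-0}.
Test 2 (x1=1, x2=0): fault-free M0=1, M1=1, M2=1 → 1; observed 0. Eliminates M0 stuck-at-0.
Only M2 stuck-at-0 is consistent with every test.

M2 stuck-at-0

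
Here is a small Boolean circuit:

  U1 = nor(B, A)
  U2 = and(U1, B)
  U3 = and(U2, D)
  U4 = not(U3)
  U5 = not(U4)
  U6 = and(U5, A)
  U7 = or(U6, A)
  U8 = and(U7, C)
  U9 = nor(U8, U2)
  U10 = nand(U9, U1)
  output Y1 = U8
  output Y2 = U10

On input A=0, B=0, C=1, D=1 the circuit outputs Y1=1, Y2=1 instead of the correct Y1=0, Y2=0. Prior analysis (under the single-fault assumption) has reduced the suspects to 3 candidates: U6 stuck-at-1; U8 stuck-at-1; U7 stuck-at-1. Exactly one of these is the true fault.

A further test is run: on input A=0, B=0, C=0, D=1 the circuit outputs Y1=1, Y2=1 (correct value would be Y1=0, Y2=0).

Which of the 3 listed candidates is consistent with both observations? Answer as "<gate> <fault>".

Evaluate each candidate on input A=0, B=0, C=0, D=1:
  U6 stuck-at-1: U1=1, U2=0, U3=0, U4=1, U5=0, U6=1 [stuck-at-1], U7=1, U8=0, U9=1, U10=0 → Y1=0, Y2=0 — eliminated
  U8 stuck-at-1: U1=1, U2=0, U3=0, U4=1, U5=0, U6=0, U7=0, U8=1 [stuck-at-1], U9=0, U10=1 → Y1=1, Y2=1 — matches
  U7 stuck-at-1: U1=1, U2=0, U3=0, U4=1, U5=0, U6=0, U7=1 [stuck-at-1], U8=0, U9=1, U10=0 → Y1=0, Y2=0 — eliminated
Only U8 stuck-at-1 reproduces the observed Y1=1, Y2=1.

U8 stuck-at-1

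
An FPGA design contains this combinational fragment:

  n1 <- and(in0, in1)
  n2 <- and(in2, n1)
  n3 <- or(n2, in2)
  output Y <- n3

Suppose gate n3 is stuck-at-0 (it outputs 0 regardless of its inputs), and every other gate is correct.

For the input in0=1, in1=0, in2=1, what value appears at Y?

Propagate with n3 forced: n1=0, n2=0, n3=0 [stuck-at-0].
So Y = 0. (Without the fault it would be 1.)

0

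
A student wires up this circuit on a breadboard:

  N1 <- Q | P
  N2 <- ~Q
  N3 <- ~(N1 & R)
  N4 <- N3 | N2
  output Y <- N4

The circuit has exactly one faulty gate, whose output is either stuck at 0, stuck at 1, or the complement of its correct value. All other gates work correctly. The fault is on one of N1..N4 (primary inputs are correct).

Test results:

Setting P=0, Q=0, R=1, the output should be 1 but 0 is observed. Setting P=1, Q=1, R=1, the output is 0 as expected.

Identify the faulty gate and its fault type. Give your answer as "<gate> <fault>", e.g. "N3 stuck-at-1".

N4 stuck-at-0

Fault-free values for test 1 (P=0, Q=0, R=1): N1=0, N2=1, N3=1, N4=1, giving Y=1. Observed 0.
Test 1: faults giving observed 0 are {N4 stuck-at-0, N4 inverted output}.
Test 2 (P=1, Q=1, R=1): fault-free N1=1, N2=0, N3=0, N4=0 → 0; observed 0. Eliminates N4 inverted output.
Only N4 stuck-at-0 is consistent with every test.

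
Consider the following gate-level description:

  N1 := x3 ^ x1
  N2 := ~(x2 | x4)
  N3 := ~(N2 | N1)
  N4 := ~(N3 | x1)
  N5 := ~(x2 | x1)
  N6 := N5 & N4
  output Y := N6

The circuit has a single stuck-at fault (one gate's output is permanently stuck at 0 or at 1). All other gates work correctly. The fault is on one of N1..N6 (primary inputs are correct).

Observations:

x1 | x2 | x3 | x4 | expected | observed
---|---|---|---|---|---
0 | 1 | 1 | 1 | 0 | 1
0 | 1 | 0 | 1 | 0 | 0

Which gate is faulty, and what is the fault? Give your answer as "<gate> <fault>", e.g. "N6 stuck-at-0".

Fault-free values for test 1 (x1=0, x2=1, x3=1, x4=1): N1=1, N2=0, N3=0, N4=1, N5=0, N6=0, giving Y=0. Observed 1.
Test 1: faults giving observed 1 are {N5 stuck-at-1, N6 stuck-at-1}.
Test 2 (x1=0, x2=1, x3=0, x4=1): fault-free N1=0, N2=0, N3=1, N4=0, N5=0, N6=0 → 0; observed 0. Eliminates N6 stuck-at-1.
Only N5 stuck-at-1 is consistent with every test.

N5 stuck-at-1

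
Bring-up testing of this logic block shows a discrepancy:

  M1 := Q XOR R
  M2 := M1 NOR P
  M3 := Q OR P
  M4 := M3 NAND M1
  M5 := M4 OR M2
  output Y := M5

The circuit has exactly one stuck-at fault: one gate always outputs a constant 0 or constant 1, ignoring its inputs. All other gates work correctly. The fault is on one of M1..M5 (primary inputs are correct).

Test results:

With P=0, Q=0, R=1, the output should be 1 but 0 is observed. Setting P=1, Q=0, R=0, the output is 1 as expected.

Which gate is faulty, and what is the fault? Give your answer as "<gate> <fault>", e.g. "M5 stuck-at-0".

Fault-free values for test 1 (P=0, Q=0, R=1): M1=1, M2=0, M3=0, M4=1, M5=1, giving Y=1. Observed 0.
Test 1: faults giving observed 0 are {M3 stuck-at-1, M4 stuck-at-0, M5 stuck-at-0}.
Test 2 (P=1, Q=0, R=0): fault-free M1=0, M2=0, M3=1, M4=1, M5=1 → 1; observed 1. Eliminates M4 stuck-at-0, M5 stuck-at-0.
Only M3 stuck-at-1 is consistent with every test.

M3 stuck-at-1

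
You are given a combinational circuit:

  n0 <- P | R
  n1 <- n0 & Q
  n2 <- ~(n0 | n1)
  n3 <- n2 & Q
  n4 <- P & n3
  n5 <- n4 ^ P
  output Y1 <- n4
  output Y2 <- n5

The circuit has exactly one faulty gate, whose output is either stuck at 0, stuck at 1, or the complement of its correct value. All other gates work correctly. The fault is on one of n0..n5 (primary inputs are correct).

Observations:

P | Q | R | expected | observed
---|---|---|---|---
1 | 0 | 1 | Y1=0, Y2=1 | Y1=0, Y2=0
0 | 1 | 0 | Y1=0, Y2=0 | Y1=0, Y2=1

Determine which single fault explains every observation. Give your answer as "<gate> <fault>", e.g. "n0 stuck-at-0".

Fault-free values for test 1 (P=1, Q=0, R=1): n0=1, n1=0, n2=0, n3=0, n4=0, n5=1, giving Y1=0, Y2=1. Observed Y1=0, Y2=0.
Test 1: faults giving observed Y1=0, Y2=0 are {n5 stuck-at-0, n5 inverted output}.
Test 2 (P=0, Q=1, R=0): fault-free n0=0, n1=0, n2=1, n3=1, n4=0, n5=0 → Y1=0, Y2=0; observed Y1=0, Y2=1. Eliminates n5 stuck-at-0.
Only n5 inverted output is consistent with every test.

n5 inverted output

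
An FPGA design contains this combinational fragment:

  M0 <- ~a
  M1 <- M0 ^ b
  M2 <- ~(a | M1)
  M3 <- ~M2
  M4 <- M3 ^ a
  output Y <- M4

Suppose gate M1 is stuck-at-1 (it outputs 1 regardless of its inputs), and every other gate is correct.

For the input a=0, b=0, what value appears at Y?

1

Propagate with M1 forced: M0=1, M1=1 [stuck-at-1], M2=0, M3=1, M4=1.
So Y = 1. (Same as the fault-free value — the fault is masked on this input.)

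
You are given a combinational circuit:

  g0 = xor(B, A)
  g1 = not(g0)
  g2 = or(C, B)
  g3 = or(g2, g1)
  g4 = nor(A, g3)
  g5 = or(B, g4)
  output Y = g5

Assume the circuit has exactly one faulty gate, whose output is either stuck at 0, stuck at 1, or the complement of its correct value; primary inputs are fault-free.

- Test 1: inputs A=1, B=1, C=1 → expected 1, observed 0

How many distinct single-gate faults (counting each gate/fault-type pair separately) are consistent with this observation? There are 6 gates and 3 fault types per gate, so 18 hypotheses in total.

2

Fault-free: g0=0, g1=1, g2=1, g3=1, g4=0, g5=1 → 1. Observed 0.
  g0: none of the 3 fault types match ✗
  g1: none of the 3 fault types match ✗
  g2: none of the 3 fault types match ✗
  g3: none of the 3 fault types match ✗
  g4: none of the 3 fault types match ✗
  g5: stuck-at-0, inverted output ✓; others ✗
Consistent faults: {g5 stuck-at-0, g5 inverted output} — 2 in all.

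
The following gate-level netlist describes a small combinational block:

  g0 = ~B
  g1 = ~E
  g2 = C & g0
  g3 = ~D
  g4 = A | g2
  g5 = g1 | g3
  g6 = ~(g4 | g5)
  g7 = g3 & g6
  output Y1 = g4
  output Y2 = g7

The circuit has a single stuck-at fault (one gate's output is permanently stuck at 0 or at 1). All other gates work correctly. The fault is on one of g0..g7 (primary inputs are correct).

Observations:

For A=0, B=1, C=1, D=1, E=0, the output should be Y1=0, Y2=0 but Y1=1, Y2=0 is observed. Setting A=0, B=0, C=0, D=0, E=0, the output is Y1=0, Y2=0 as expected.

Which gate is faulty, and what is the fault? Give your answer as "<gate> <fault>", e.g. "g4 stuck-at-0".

g0 stuck-at-1

Fault-free values for test 1 (A=0, B=1, C=1, D=1, E=0): g0=0, g1=1, g2=0, g3=0, g4=0, g5=1, g6=0, g7=0, giving Y1=0, Y2=0. Observed Y1=1, Y2=0.
Test 1: faults giving observed Y1=1, Y2=0 are {g0 stuck-at-1, g2 stuck-at-1, g4 stuck-at-1}.
Test 2 (A=0, B=0, C=0, D=0, E=0): fault-free g0=1, g1=1, g2=0, g3=1, g4=0, g5=1, g6=0, g7=0 → Y1=0, Y2=0; observed Y1=0, Y2=0. Eliminates g2 stuck-at-1, g4 stuck-at-1.
Only g0 stuck-at-1 is consistent with every test.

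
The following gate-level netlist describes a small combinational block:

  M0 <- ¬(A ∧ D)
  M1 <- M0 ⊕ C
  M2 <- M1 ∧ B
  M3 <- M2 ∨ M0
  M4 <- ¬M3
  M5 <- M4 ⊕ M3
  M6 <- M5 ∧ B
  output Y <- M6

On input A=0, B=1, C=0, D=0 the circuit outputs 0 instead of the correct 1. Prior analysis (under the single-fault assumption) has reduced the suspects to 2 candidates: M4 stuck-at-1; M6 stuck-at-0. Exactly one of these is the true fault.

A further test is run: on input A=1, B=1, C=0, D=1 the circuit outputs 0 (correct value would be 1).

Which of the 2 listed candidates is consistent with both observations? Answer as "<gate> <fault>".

M6 stuck-at-0

Evaluate each candidate on input A=1, B=1, C=0, D=1:
  M4 stuck-at-1: M0=0, M1=0, M2=0, M3=0, M4=1 [stuck-at-1], M5=1, M6=1 → 1 — eliminated
  M6 stuck-at-0: M0=0, M1=0, M2=0, M3=0, M4=1, M5=1, M6=0 [stuck-at-0] → 0 — matches
Only M6 stuck-at-0 reproduces the observed 0.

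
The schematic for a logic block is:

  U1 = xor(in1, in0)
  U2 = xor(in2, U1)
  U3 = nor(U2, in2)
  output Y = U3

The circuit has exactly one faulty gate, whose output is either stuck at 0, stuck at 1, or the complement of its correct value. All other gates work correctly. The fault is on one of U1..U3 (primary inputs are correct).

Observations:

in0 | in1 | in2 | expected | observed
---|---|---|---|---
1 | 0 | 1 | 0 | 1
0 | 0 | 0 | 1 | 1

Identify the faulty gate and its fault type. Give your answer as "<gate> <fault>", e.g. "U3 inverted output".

Fault-free values for test 1 (in0=1, in1=0, in2=1): U1=1, U2=0, U3=0, giving Y=0. Observed 1.
Test 1: faults giving observed 1 are {U3 stuck-at-1, U3 inverted output}.
Test 2 (in0=0, in1=0, in2=0): fault-free U1=0, U2=0, U3=1 → 1; observed 1. Eliminates U3 inverted output.
Only U3 stuck-at-1 is consistent with every test.

U3 stuck-at-1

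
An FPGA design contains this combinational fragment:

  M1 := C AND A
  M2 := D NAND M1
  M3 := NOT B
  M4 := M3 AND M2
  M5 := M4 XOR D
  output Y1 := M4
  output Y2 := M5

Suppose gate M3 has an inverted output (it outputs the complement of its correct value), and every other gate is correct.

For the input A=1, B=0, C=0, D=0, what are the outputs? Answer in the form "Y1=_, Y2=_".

Y1=0, Y2=0

Propagate with M3 forced: M1=0, M2=1, M3=0 [inverted output], M4=0, M5=0.
So the outputs are Y1=0, Y2=0. (Without the fault they would be Y1=1, Y2=1.)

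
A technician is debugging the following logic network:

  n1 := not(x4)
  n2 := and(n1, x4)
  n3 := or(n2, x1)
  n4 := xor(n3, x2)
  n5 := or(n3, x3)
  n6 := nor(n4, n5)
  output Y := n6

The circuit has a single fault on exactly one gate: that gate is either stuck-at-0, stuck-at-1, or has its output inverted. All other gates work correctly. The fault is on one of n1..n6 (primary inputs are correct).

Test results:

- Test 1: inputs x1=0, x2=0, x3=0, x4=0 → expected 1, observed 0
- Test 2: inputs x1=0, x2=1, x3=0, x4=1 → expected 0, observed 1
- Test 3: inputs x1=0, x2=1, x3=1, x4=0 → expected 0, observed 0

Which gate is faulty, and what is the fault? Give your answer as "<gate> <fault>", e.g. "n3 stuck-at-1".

n4 inverted output

Fault-free values for test 1 (x1=0, x2=0, x3=0, x4=0): n1=1, n2=0, n3=0, n4=0, n5=0, n6=1, giving Y=1. Observed 0.
Test 1: faults giving observed 0 are {n2 stuck-at-1, n2 inverted output, n3 stuck-at-1, n3 inverted output, n4 stuck-at-1, n4 inverted output, n5 stuck-at-1, n5 inverted output, n6 stuck-at-0, n6 inverted output}.
Test 2 (x1=0, x2=1, x3=0, x4=1): fault-free n1=0, n2=0, n3=0, n4=1, n5=0, n6=0 → 0; observed 1. Eliminates n2 stuck-at-1, n2 inverted output, n3 stuck-at-1, n3 inverted output, n4 stuck-at-1, n5 stuck-at-1, n5 inverted output, n6 stuck-at-0.
Test 3 (x1=0, x2=1, x3=1, x4=0): fault-free n1=1, n2=0, n3=0, n4=1, n5=1, n6=0 → 0; observed 0. Eliminates n6 inverted output.
Only n4 inverted output is consistent with every test.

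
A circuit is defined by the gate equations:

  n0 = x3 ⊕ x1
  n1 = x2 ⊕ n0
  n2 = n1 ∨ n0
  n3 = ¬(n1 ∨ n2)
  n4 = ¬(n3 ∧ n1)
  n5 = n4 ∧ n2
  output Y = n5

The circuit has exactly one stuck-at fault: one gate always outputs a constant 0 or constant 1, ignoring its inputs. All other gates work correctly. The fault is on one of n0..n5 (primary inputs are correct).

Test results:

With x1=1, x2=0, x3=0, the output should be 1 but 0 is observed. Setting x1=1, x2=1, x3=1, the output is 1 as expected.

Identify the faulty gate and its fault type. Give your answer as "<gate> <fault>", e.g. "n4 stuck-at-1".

Fault-free values for test 1 (x1=1, x2=0, x3=0): n0=1, n1=1, n2=1, n3=0, n4=1, n5=1, giving Y=1. Observed 0.
Test 1: faults giving observed 0 are {n0 stuck-at-0, n2 stuck-at-0, n3 stuck-at-1, n4 stuck-at-0, n5 stuck-at-0}.
Test 2 (x1=1, x2=1, x3=1): fault-free n0=0, n1=1, n2=1, n3=0, n4=1, n5=1 → 1; observed 1. Eliminates n2 stuck-at-0, n3 stuck-at-1, n4 stuck-at-0, n5 stuck-at-0.
Only n0 stuck-at-0 is consistent with every test.

n0 stuck-at-0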